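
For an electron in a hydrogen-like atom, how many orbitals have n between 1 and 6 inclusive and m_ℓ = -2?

For each n in the range, tally the orbitals obeying m_ℓ = -2:
n=3 → 1; n=4 → 2; n=5 → 3; n=6 → 4.
Total orbitals: 1 + 2 + 3 + 4 = 10.

10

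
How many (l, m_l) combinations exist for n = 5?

25

The n = 5 shell contains n² = 5² = 25 orbitals.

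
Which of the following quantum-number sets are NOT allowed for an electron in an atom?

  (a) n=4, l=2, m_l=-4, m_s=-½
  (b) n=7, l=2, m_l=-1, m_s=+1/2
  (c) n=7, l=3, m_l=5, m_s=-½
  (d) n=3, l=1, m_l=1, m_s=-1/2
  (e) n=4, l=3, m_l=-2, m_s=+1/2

(a) and (c)

(a) has |m_l| = 4 > l = 2, violating −l ≤ m_l ≤ l.
(c) has |m_l| = 5 > l = 3, violating −l ≤ m_l ≤ l.
The remaining sets (b), (d), (e) satisfy all four rules.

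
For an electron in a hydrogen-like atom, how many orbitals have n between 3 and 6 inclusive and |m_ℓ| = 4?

6

For each n in the range, tally the orbitals obeying |m_ℓ| = 4:
n=5 → 2; n=6 → 4.
Total orbitals: 2 + 4 = 6.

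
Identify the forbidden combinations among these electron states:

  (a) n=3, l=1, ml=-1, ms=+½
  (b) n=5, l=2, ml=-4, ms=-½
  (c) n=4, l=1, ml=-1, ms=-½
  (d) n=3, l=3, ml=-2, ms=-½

(b) has |ml| = 4 > l = 2, violating −l ≤ ml ≤ l.
(d) has l = 3 ≥ n = 3, violating 0 ≤ l ≤ n−1.
The remaining sets (a), (c) satisfy all four rules.

(b) and (d)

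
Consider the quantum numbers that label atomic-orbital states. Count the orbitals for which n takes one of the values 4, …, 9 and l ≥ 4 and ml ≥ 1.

For each n in the range, tally the orbitals obeying l ≥ 4 and ml ≥ 1:
n=5 → 4; n=6 → 9; n=7 → 15; n=8 → 22; n=9 → 30.
Total orbitals: 4 + 9 + 15 + 22 + 30 = 80.

80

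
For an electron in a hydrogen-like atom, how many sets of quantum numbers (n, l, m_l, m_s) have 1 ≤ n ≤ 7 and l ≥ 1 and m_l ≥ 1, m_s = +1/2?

Go shell by shell, enumerating (l, m_l) with l ≥ 1 and m_l ≥ 1:
n=2 → 1; n=3 → 3; n=4 → 6; n=5 → 10; n=6 → 15; n=7 → 21.
Orbitals: 1 + 3 + 6 + 10 + 15 + 21 = 56. With m_s fixed to +1/2 there is one state per orbital, so 56 states.

56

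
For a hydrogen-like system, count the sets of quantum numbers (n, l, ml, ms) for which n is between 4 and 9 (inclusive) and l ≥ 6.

Count contributing orbitals for each principal shell:
n=7 → 13; n=8 → 28; n=9 → 45.
Orbitals: 13 + 28 + 45 = 86. Including both spin states (ms = ±1/2) gives 2 × 86 = 172 states.

172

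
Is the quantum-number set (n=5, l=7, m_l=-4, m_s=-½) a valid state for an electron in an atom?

Invalid

The orbital quantum number must satisfy 0 ≤ l ≤ n−1. With n = 5 the allowed l values are 0, 1, 2, 3, 4, so l = 7 is out of range.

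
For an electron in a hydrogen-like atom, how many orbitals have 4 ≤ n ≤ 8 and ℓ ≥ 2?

170

For each n in the range, tally the orbitals obeying ℓ ≥ 2:
n=4 → 12; n=5 → 21; n=6 → 32; n=7 → 45; n=8 → 60.
Total orbitals: 12 + 21 + 32 + 45 + 60 = 170.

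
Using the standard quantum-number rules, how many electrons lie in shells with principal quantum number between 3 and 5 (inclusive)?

Shell n has n² orbitals: 3²=9 + 4²=16 + 5²=25 = 50 orbitals.
Two spin states per orbital: 2 × 50 = 100 electrons.

100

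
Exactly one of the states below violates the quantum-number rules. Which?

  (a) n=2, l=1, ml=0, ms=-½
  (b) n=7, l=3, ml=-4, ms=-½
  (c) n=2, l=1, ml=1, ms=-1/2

(b) has |ml| = 4 > l = 3, violating −l ≤ ml ≤ l.
The remaining sets (a), (c) satisfy all four rules.

(b)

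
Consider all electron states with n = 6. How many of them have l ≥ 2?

Go through l = 0, …, 5 (the values permitted for n = 6).
The (l, ml) pairs meeting l ≥ 2 give: l=2 → 5; l=3 → 7; l=4 → 9; l=5 → 11.
Orbitals: 5 + 7 + 9 + 11 = 32. Each orbital carries two spin states, so 32 × 2 = 64 states.

64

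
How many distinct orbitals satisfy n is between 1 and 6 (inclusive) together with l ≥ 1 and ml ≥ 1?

35

Count contributing orbitals for each principal shell:
n=2 → 1; n=3 → 3; n=4 → 6; n=5 → 10; n=6 → 15.
Total orbitals: 1 + 3 + 6 + 10 + 15 = 35.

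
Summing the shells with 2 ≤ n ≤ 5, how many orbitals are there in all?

Shell n has n² orbitals: 2²=4 + 3²=9 + 4²=16 + 5²=25 = 54 orbitals.

54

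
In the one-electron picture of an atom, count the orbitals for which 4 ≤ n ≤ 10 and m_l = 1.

Count contributing orbitals for each principal shell:
n=4 → 3; n=5 → 4; n=6 → 5; n=7 → 6; n=8 → 7; n=9 → 8; n=10 → 9.
Total orbitals: 3 + 4 + 5 + 6 + 7 + 8 + 9 = 42.

42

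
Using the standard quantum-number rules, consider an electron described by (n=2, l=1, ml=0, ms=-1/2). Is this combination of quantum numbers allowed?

n = 2 is a positive integer. l = 1 satisfies 0 ≤ l ≤ n−1 = 1. ml = 0 lies in the range −l … +l (here −1 … 1). ms = -1/2 is one of ±1/2.
All four constraints are satisfied.

Yes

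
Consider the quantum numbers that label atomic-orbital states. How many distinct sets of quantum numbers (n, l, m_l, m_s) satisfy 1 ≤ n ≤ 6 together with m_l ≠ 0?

140

Go shell by shell, enumerating (l, m_l) with m_l ≠ 0:
n=2 → 2; n=3 → 6; n=4 → 12; n=5 → 20; n=6 → 30.
Orbitals: 2 + 6 + 12 + 20 + 30 = 70. Including both spin states (m_s = ±1/2) gives 2 × 70 = 140 states.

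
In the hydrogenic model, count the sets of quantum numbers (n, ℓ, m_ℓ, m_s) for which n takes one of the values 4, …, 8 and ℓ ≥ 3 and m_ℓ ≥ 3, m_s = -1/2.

For each n in the range, tally the orbitals obeying ℓ ≥ 3 and m_ℓ ≥ 3:
n=4 → 1; n=5 → 3; n=6 → 6; n=7 → 10; n=8 → 15.
Orbitals: 1 + 3 + 6 + 10 + 15 = 35. With m_s fixed to -1/2 there is one state per orbital, so 35 states.

35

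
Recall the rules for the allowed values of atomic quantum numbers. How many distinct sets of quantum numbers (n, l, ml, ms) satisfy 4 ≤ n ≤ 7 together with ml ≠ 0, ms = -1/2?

104

Go shell by shell, enumerating (l, ml) with ml ≠ 0:
n=4 → 12; n=5 → 20; n=6 → 30; n=7 → 42.
Orbitals: 12 + 20 + 30 + 42 = 104. With ms fixed to -1/2 there is one state per orbital, so 104 states.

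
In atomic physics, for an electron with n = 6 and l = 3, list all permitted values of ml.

ml takes every integer from −l to +l. With l = 3 that gives the 7 values -3, -2, -1, 0, 1, 2, 3.

-3, -2, -1, 0, 1, 2, 3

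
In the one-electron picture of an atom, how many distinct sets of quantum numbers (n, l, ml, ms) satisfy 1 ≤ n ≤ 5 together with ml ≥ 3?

For each n in the range, tally the orbitals obeying ml ≥ 3:
n=4 → 1; n=5 → 3.
Orbitals: 1 + 3 = 4. Including both spin states (ms = ±1/2) gives 2 × 4 = 8 states.

8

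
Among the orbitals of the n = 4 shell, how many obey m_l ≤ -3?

1

For n = 4, l ranges over 0 … 3.
Contributions: l=3 → 1.
Total orbitals: 1.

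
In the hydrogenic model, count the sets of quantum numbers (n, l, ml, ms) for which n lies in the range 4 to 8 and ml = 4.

Work shell by shell — for each n, count the (l, ml) pairs that satisfy ml = 4:
n=5 → 1; n=6 → 2; n=7 → 3; n=8 → 4.
Orbitals: 1 + 2 + 3 + 4 = 10. Including both spin states (ms = ±1/2) gives 2 × 10 = 20 states.

20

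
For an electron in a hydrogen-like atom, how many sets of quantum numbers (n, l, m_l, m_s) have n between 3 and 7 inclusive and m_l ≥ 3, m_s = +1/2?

20

Per-shell orbital counts meeting the constraint:
n=4 → 1; n=5 → 3; n=6 → 6; n=7 → 10.
Orbitals: 1 + 3 + 6 + 10 = 20. With m_s fixed to +1/2 there is one state per orbital, so 20 states.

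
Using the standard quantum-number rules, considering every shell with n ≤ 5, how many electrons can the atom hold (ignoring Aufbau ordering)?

110

Total orbitals = 1² + 2² + 3² + 4² + 5² = 55. Doubling for spin gives 110 electrons.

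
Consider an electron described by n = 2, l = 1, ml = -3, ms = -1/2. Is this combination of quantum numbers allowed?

The magnetic quantum number must satisfy −l ≤ ml ≤ l. With l = 1, ml can only be -1, 0, 1, so ml = -3 is forbidden.

Not allowed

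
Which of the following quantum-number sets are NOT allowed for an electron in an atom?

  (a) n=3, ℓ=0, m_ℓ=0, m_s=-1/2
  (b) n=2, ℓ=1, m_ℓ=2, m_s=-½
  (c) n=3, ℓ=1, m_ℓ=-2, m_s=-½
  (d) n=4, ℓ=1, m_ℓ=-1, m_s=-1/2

(b) and (c)

(b) has |m_ℓ| = 2 > ℓ = 1, violating −ℓ ≤ m_ℓ ≤ ℓ.
(c) has |m_ℓ| = 2 > ℓ = 1, violating −ℓ ≤ m_ℓ ≤ ℓ.
The remaining sets (a), (d) satisfy all four rules.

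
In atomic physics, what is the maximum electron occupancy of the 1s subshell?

2

A subshell with ℓ = 0 has 2ℓ+1 = 1 orbital, each holding 2 electrons (spin ±1/2), so 1 × 2 = 2.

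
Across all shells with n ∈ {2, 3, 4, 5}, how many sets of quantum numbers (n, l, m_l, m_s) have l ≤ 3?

90

Count contributing orbitals for each principal shell:
n=2 → 4; n=3 → 9; n=4 → 16; n=5 → 16.
Orbitals: 4 + 9 + 16 + 16 = 45. Including both spin states (m_s = ±1/2) gives 2 × 45 = 90 states.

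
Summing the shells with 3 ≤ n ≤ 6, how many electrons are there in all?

Shell n has n² orbitals: 3²=9 + 4²=16 + 5²=25 + 6²=36 = 86 orbitals.
Two spin states per orbital: 2 × 86 = 172 electrons.

172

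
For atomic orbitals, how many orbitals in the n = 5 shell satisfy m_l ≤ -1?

For n = 5, l ranges over 0 … 4.
Contributions: l=1 → 1; l=2 → 2; l=3 → 3; l=4 → 4.
Total orbitals: 1 + 2 + 3 + 4 = 10.

10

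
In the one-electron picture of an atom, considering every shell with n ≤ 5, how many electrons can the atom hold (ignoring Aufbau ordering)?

110

Total orbitals = 1² + 2² + 3² + 4² + 5² = 55. Doubling for spin gives 110 electrons.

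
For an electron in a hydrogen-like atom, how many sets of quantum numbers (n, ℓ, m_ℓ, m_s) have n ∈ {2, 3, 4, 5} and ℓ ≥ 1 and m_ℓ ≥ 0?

Per-shell orbital counts meeting the constraint:
n=2 → 2; n=3 → 5; n=4 → 9; n=5 → 14.
Orbitals: 2 + 5 + 9 + 14 = 30. Including both spin states (m_s = ±1/2) gives 2 × 30 = 60 states.

60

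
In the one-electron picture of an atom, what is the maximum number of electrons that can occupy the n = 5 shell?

A shell holds 2n² electrons: 2 × 5² = 2 × 25 = 50.

50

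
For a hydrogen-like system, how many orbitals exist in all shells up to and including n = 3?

Total orbitals = 1² + 2² + 3² = 14.

14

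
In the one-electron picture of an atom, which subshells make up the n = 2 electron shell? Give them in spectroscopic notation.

2s, 2p

For n = 2, l runs from 0 to 1. In spectroscopic notation l = 0,1,2,… ↔ s,p,d,f,g,h,i, so the subshells are 2s, 2p.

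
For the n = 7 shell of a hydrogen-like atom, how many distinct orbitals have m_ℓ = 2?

Per ℓ-value: ℓ=2 → 1; ℓ=3 → 1; ℓ=4 → 1; ℓ=5 → 1; ℓ=6 → 1.
Total orbitals: 1 + 1 + 1 + 1 + 1 = 5.

5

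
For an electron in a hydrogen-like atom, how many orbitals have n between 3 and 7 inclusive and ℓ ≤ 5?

122

For each n in the range, tally the orbitals obeying ℓ ≤ 5:
n=3 → 9; n=4 → 16; n=5 → 25; n=6 → 36; n=7 → 36.
Total orbitals: 9 + 16 + 25 + 36 + 36 = 122.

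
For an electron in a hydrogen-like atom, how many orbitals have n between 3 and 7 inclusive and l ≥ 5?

35

Go shell by shell, enumerating (l, ml) with l ≥ 5:
n=6 → 11; n=7 → 24.
Total orbitals: 11 + 24 = 35.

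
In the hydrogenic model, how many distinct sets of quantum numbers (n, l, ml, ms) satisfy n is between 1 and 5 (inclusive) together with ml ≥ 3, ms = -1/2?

For each n in the range, tally the orbitals obeying ml ≥ 3:
n=4 → 1; n=5 → 3.
Orbitals: 1 + 3 = 4. With ms fixed to -1/2 there is one state per orbital, so 4 states.

4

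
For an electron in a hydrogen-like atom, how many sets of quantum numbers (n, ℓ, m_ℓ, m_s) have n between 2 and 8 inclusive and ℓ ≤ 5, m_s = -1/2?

Go shell by shell, enumerating (ℓ, m_ℓ) with ℓ ≤ 5:
n=2 → 4; n=3 → 9; n=4 → 16; n=5 → 25; n=6 → 36; n=7 → 36; n=8 → 36.
Orbitals: 4 + 9 + 16 + 25 + 36 + 36 + 36 = 162. With m_s fixed to -1/2 there is one state per orbital, so 162 states.

162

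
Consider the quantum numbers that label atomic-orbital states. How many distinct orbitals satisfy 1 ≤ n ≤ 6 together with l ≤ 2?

Per-shell orbital counts meeting the constraint:
n=1 → 1; n=2 → 4; n=3 → 9; n=4 → 9; n=5 → 9; n=6 → 9.
Total orbitals: 1 + 4 + 9 + 9 + 9 + 9 = 41.

41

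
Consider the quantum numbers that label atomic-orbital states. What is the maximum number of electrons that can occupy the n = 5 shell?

A shell holds 2n² electrons: 2 × 5² = 2 × 25 = 50.

50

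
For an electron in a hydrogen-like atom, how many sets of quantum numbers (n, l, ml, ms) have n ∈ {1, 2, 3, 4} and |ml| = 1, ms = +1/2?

12

Go shell by shell, enumerating (l, ml) with |ml| = 1:
n=2 → 2; n=3 → 4; n=4 → 6.
Orbitals: 2 + 4 + 6 = 12. With ms fixed to +1/2 there is one state per orbital, so 12 states.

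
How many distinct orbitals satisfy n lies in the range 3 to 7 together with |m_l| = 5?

For each n in the range, tally the orbitals obeying |m_l| = 5:
n=6 → 2; n=7 → 4.
Total orbitals: 2 + 4 = 6.

6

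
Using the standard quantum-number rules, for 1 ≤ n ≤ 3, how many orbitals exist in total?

Total orbitals = 1² + 2² + 3² = 14.

14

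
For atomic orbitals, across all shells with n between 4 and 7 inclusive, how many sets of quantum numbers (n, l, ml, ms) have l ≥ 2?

220

Go shell by shell, enumerating (l, ml) with l ≥ 2:
n=4 → 12; n=5 → 21; n=6 → 32; n=7 → 45.
Orbitals: 12 + 21 + 32 + 45 = 110. Including both spin states (ms = ±1/2) gives 2 × 110 = 220 states.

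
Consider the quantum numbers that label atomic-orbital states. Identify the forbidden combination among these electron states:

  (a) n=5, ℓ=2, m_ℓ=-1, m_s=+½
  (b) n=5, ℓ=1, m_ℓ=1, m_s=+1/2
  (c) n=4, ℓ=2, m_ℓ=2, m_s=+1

(c)

(c) has m_s = +1, but an electron's spin must be ±1/2.
The remaining sets (a), (b) satisfy all four rules.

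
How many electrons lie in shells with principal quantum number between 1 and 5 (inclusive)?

Shell n has n² orbitals: 1²=1 + 2²=4 + 3²=9 + 4²=16 + 5²=25 = 55 orbitals.
Two spin states per orbital: 2 × 55 = 110 electrons.

110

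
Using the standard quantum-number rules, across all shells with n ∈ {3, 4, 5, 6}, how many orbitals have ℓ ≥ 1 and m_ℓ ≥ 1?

For each n in the range, tally the orbitals obeying ℓ ≥ 1 and m_ℓ ≥ 1:
n=3 → 3; n=4 → 6; n=5 → 10; n=6 → 15.
Total orbitals: 3 + 6 + 10 + 15 = 34.

34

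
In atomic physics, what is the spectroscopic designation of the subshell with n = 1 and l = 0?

1s

l = 0 corresponds to the letter 's', so the subshell is 1s.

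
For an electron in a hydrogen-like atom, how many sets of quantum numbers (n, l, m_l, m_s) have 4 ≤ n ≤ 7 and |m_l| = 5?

12

Treat each shell separately and count matching orbitals:
n=6 → 2; n=7 → 4.
Orbitals: 2 + 4 = 6. Including both spin states (m_s = ±1/2) gives 2 × 6 = 12 states.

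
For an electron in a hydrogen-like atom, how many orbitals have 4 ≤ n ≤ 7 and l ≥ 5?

35

Work shell by shell — for each n, count the (l, ml) pairs that satisfy l ≥ 5:
n=6 → 11; n=7 → 24.
Total orbitals: 11 + 24 = 35.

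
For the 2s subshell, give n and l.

The leading integer gives n = 2; the letter 's' means l = 0.

n = 2, l = 0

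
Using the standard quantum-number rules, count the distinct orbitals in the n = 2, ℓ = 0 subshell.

1

A subshell has 2ℓ+1 orbitals; with ℓ = 0, that's 1.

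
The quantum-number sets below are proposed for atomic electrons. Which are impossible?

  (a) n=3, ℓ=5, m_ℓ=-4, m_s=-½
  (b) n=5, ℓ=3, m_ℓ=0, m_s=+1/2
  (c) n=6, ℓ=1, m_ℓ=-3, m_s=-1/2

(a) and (c)

(a) has ℓ = 5 ≥ n = 3, violating 0 ≤ ℓ ≤ n−1.
(c) has |m_ℓ| = 3 > ℓ = 1, violating −ℓ ≤ m_ℓ ≤ ℓ.
The remaining set (b) satisfies all four rules.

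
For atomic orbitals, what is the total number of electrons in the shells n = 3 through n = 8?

Shell n has n² orbitals: 3²=9 + 4²=16 + 5²=25 + 6²=36 + 7²=49 + 8²=64 = 199 orbitals.
Two spin states per orbital: 2 × 199 = 398 electrons.

398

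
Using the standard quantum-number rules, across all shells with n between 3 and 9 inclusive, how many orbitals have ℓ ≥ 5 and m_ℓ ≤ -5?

Go shell by shell, enumerating (ℓ, m_ℓ) with ℓ ≥ 5 and m_ℓ ≤ -5:
n=6 → 1; n=7 → 3; n=8 → 6; n=9 → 10.
Total orbitals: 1 + 3 + 6 + 10 = 20.

20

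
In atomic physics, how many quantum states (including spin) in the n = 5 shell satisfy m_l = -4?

Per l-value: l=4 → 1.
Orbitals: 1. Each orbital carries two spin states, so 1 × 2 = 2 states.

2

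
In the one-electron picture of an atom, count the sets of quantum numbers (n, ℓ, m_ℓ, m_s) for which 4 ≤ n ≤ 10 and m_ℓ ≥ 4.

Treat each shell separately and count matching orbitals:
n=5 → 1; n=6 → 3; n=7 → 6; n=8 → 10; n=9 → 15; n=10 → 21.
Orbitals: 1 + 3 + 6 + 10 + 15 + 21 = 56. Including both spin states (m_s = ±1/2) gives 2 × 56 = 112 states.

112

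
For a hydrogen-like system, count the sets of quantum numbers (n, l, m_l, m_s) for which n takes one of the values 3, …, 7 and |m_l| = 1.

80

For each n in the range, tally the orbitals obeying |m_l| = 1:
n=3 → 4; n=4 → 6; n=5 → 8; n=6 → 10; n=7 → 12.
Orbitals: 4 + 6 + 8 + 10 + 12 = 40. Including both spin states (m_s = ±1/2) gives 2 × 40 = 80 states.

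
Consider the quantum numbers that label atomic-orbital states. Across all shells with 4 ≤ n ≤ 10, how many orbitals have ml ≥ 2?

119

Go shell by shell, enumerating (l, ml) with ml ≥ 2:
n=4 → 3; n=5 → 6; n=6 → 10; n=7 → 15; n=8 → 21; n=9 → 28; n=10 → 36.
Total orbitals: 3 + 6 + 10 + 15 + 21 + 28 + 36 = 119.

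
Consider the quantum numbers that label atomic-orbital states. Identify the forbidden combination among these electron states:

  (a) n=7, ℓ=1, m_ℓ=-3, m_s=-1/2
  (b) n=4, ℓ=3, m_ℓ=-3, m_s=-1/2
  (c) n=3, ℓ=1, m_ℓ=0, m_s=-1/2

(a) has |m_ℓ| = 3 > ℓ = 1, violating −ℓ ≤ m_ℓ ≤ ℓ.
The remaining sets (b), (c) satisfy all four rules.

(a)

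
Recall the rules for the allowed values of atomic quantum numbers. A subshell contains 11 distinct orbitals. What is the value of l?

l = 5 (h)

2l+1 = 11 gives l = 5.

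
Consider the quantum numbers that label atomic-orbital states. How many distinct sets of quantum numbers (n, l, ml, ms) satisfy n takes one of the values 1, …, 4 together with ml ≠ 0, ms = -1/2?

Work shell by shell — for each n, count the (l, ml) pairs that satisfy ml ≠ 0:
n=2 → 2; n=3 → 6; n=4 → 12.
Orbitals: 2 + 6 + 12 = 20. With ms fixed to -1/2 there is one state per orbital, so 20 states.

20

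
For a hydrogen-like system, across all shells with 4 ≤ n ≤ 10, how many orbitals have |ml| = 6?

Treat each shell separately and count matching orbitals:
n=7 → 2; n=8 → 4; n=9 → 6; n=10 → 8.
Total orbitals: 2 + 4 + 6 + 8 = 20.

20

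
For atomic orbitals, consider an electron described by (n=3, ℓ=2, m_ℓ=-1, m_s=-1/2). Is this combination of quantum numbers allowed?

Yes

n = 3 is a positive integer. ℓ = 2 satisfies 0 ≤ ℓ ≤ n−1 = 2. m_ℓ = -1 lies in the range −ℓ … +ℓ (here −2 … 2). m_s = -1/2 is one of ±1/2.
All four constraints are satisfied.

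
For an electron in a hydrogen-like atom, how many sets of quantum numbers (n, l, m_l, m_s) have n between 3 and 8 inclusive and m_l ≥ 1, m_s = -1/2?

83

Work shell by shell — for each n, count the (l, m_l) pairs that satisfy m_l ≥ 1:
n=3 → 3; n=4 → 6; n=5 → 10; n=6 → 15; n=7 → 21; n=8 → 28.
Orbitals: 3 + 6 + 10 + 15 + 21 + 28 = 83. With m_s fixed to -1/2 there is one state per orbital, so 83 states.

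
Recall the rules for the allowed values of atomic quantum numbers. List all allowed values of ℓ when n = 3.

0, 1, 2

ℓ is an integer with 0 ≤ ℓ ≤ n−1, so for n = 3: ℓ = 0, 1, 2.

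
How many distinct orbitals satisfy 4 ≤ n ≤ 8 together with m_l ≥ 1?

80

Work shell by shell — for each n, count the (l, m_l) pairs that satisfy m_l ≥ 1:
n=4 → 6; n=5 → 10; n=6 → 15; n=7 → 21; n=8 → 28.
Total orbitals: 6 + 10 + 15 + 21 + 28 = 80.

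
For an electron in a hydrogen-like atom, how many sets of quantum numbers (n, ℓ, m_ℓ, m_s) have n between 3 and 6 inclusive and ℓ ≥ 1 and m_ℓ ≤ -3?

Count contributing orbitals for each principal shell:
n=4 → 1; n=5 → 3; n=6 → 6.
Orbitals: 1 + 3 + 6 = 10. Including both spin states (m_s = ±1/2) gives 2 × 10 = 20 states.

20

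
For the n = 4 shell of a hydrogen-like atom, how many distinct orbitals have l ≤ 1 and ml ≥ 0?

Per l-value: l=0 → 1; l=1 → 2.
Total orbitals: 1 + 2 = 3.

3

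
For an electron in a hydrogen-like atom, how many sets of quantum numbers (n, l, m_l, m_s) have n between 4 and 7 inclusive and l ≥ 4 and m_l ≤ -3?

32

For each n in the range, tally the orbitals obeying l ≥ 4 and m_l ≤ -3:
n=5 → 2; n=6 → 5; n=7 → 9.
Orbitals: 2 + 5 + 9 = 16. Including both spin states (m_s = ±1/2) gives 2 × 16 = 32 states.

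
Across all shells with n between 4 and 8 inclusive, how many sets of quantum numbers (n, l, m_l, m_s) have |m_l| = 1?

For each n in the range, tally the orbitals obeying |m_l| = 1:
n=4 → 6; n=5 → 8; n=6 → 10; n=7 → 12; n=8 → 14.
Orbitals: 6 + 8 + 10 + 12 + 14 = 50. Including both spin states (m_s = ±1/2) gives 2 × 50 = 100 states.

100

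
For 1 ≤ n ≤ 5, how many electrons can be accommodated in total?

Total orbitals = 1² + 2² + 3² + 4² + 5² = 55. Doubling for spin gives 110 electrons.

110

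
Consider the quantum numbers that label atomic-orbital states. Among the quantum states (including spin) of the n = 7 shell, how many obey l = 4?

18

Contributions: l=4 → 9.
Orbitals: 9. Each orbital carries two spin states, so 9 × 2 = 18 states.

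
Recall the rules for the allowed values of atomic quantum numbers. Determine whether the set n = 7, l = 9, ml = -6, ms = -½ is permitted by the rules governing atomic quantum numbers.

The orbital quantum number must satisfy 0 ≤ l ≤ n−1. With n = 7 the allowed l values are 0, 1, 2, 3, 4, 5, 6, so l = 9 is out of range.

Invalid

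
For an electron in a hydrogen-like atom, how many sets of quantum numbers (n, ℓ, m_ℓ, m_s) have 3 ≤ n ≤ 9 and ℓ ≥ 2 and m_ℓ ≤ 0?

280

Work shell by shell — for each n, count the (ℓ, m_ℓ) pairs that satisfy ℓ ≥ 2 and m_ℓ ≤ 0:
n=3 → 3; n=4 → 7; n=5 → 12; n=6 → 18; n=7 → 25; n=8 → 33; n=9 → 42.
Orbitals: 3 + 7 + 12 + 18 + 25 + 33 + 42 = 140. Including both spin states (m_s = ±1/2) gives 2 × 140 = 280 states.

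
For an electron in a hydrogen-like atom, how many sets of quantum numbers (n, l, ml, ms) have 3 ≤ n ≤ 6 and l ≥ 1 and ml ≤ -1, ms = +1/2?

Work shell by shell — for each n, count the (l, ml) pairs that satisfy l ≥ 1 and ml ≤ -1:
n=3 → 3; n=4 → 6; n=5 → 10; n=6 → 15.
Orbitals: 3 + 6 + 10 + 15 = 34. With ms fixed to +1/2 there is one state per orbital, so 34 states.

34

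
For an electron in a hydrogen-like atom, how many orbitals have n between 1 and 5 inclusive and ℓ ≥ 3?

23

Go shell by shell, enumerating (ℓ, m_ℓ) with ℓ ≥ 3:
n=4 → 7; n=5 → 16.
Total orbitals: 7 + 16 = 23.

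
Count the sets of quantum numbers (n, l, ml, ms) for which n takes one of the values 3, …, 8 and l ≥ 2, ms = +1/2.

175

Count contributing orbitals for each principal shell:
n=3 → 5; n=4 → 12; n=5 → 21; n=6 → 32; n=7 → 45; n=8 → 60.
Orbitals: 5 + 12 + 21 + 32 + 45 + 60 = 175. With ms fixed to +1/2 there is one state per orbital, so 175 states.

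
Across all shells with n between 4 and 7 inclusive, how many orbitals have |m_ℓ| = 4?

Count contributing orbitals for each principal shell:
n=5 → 2; n=6 → 4; n=7 → 6.
Total orbitals: 2 + 4 + 6 = 12.

12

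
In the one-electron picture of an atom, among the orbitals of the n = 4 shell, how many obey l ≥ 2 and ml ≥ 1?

The n = 4 shell has l = 0 through 3; check each.
Per l-value: l=2 → 2; l=3 → 3.
Total orbitals: 2 + 3 = 5.

5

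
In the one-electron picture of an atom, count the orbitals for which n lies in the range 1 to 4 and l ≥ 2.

17

Treat each shell separately and count matching orbitals:
n=3 → 5; n=4 → 12.
Total orbitals: 5 + 12 = 17.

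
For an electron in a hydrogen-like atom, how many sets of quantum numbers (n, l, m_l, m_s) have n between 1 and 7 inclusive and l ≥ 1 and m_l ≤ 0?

154

Per-shell orbital counts meeting the constraint:
n=2 → 2; n=3 → 5; n=4 → 9; n=5 → 14; n=6 → 20; n=7 → 27.
Orbitals: 2 + 5 + 9 + 14 + 20 + 27 = 77. Including both spin states (m_s = ±1/2) gives 2 × 77 = 154 states.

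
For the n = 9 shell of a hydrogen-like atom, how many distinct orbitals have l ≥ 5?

For n = 9, l ranges over 0 … 8.
Orbitals with l ≥ 5, by l: l=5 → 11; l=6 → 13; l=7 → 15; l=8 → 17.
Total orbitals: 11 + 13 + 15 + 17 = 56.

56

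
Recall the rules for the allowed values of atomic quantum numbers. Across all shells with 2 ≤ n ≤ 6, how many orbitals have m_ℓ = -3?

For each n in the range, tally the orbitals obeying m_ℓ = -3:
n=4 → 1; n=5 → 2; n=6 → 3.
Total orbitals: 1 + 2 + 3 = 6.

6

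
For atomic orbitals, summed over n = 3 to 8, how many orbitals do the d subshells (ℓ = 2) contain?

30

A d subshell (ℓ = 2) exists for every n ≥ 3, so shells n = 3, 4, 5, 6, 7, 8 each contribute one — 6 subshells.
Since each d subshell has 2·2+1 = 5 orbitals, the total is 6 × 5 = 30.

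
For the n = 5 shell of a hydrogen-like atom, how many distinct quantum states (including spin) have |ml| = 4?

4

The (l, ml) pairs meeting |ml| = 4 give: l=4 → 2.
Orbitals: 2. Each orbital carries two spin states, so 2 × 2 = 4 states.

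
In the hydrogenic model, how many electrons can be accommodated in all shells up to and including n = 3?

28

Total orbitals = 1² + 2² + 3² = 14. Doubling for spin gives 28 electrons.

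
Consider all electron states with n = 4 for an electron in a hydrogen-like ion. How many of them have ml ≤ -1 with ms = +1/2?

With n = 4 the allowed l are 0, 1, …, 3.
Per l-value: l=1 → 1; l=2 → 2; l=3 → 3.
Orbitals: 1 + 2 + 3 = 6. With ms fixed to a single value there is one state per orbital, giving 6 states.

6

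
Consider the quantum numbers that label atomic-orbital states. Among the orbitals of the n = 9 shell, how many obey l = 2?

5

With n = 9 the allowed l are 0, 1, …, 8.
Per l-value: l=2 → 5.
Total orbitals: 5.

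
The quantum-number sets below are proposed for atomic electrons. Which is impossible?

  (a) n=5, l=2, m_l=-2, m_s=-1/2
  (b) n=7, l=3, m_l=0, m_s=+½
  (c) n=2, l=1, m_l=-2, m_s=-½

(c)

(c) has |m_l| = 2 > l = 1, violating −l ≤ m_l ≤ l.
The remaining sets (a), (b) satisfy all four rules.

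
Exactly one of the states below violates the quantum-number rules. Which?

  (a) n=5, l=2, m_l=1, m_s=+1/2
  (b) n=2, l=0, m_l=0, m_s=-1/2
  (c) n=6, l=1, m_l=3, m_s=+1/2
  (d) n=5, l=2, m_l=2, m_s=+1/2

(c) has |m_l| = 3 > l = 1, violating −l ≤ m_l ≤ l.
The remaining sets (a), (b), (d) satisfy all four rules.

(c)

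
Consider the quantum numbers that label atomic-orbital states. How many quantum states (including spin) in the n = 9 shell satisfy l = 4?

The (l, m_l) pairs meeting l = 4 give: l=4 → 9.
Orbitals: 9. Each orbital carries two spin states, so 9 × 2 = 18 states.

18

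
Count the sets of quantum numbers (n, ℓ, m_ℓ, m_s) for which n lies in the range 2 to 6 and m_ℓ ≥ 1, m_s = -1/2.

35

Treat each shell separately and count matching orbitals:
n=2 → 1; n=3 → 3; n=4 → 6; n=5 → 10; n=6 → 15.
Orbitals: 1 + 3 + 6 + 10 + 15 = 35. With m_s fixed to -1/2 there is one state per orbital, so 35 states.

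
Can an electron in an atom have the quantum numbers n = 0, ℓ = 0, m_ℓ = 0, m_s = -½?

Not allowed

The principal quantum number must be a positive integer (n ≥ 1), but here n = 0.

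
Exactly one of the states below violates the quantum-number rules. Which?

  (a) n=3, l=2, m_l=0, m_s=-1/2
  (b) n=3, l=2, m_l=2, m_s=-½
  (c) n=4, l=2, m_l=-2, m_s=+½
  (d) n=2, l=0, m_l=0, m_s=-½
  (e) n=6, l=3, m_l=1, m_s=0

(e) has m_s = 0, but an electron's spin must be ±1/2.
The remaining sets (a), (b), (c), (d) satisfy all four rules.

(e)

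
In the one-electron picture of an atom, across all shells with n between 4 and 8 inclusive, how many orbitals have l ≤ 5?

Go shell by shell, enumerating (l, ml) with l ≤ 5:
n=4 → 16; n=5 → 25; n=6 → 36; n=7 → 36; n=8 → 36.
Total orbitals: 16 + 25 + 36 + 36 + 36 = 149.

149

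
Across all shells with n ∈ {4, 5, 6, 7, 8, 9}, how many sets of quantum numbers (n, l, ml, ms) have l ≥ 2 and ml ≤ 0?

Count contributing orbitals for each principal shell:
n=4 → 7; n=5 → 12; n=6 → 18; n=7 → 25; n=8 → 33; n=9 → 42.
Orbitals: 7 + 12 + 18 + 25 + 33 + 42 = 137. Including both spin states (ms = ±1/2) gives 2 × 137 = 274 states.

274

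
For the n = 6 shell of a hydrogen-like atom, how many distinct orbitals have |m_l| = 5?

2

Go through l = 0, …, 5 (the values permitted for n = 6).
Per l-value: l=5 → 2.
Total orbitals: 2.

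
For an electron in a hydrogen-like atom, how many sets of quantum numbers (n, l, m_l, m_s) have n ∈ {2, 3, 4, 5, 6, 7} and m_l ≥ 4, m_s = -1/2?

10

Count contributing orbitals for each principal shell:
n=5 → 1; n=6 → 3; n=7 → 6.
Orbitals: 1 + 3 + 6 = 10. With m_s fixed to -1/2 there is one state per orbital, so 10 states.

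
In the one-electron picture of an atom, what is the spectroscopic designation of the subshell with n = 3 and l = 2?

3d

l = 2 corresponds to the letter 'd', so the subshell is 3d.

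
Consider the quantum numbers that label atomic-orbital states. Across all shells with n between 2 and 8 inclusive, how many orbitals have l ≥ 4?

For each n in the range, tally the orbitals obeying l ≥ 4:
n=5 → 9; n=6 → 20; n=7 → 33; n=8 → 48.
Total orbitals: 9 + 20 + 33 + 48 = 110.

110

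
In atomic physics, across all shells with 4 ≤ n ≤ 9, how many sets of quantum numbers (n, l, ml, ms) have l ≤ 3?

192

Count contributing orbitals for each principal shell:
n=4 → 16; n=5 → 16; n=6 → 16; n=7 → 16; n=8 → 16; n=9 → 16.
Orbitals: 16 + 16 + 16 + 16 + 16 + 16 = 96. Including both spin states (ms = ±1/2) gives 2 × 96 = 192 states.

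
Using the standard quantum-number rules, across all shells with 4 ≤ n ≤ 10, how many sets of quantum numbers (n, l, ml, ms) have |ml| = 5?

Count contributing orbitals for each principal shell:
n=6 → 2; n=7 → 4; n=8 → 6; n=9 → 8; n=10 → 10.
Orbitals: 2 + 4 + 6 + 8 + 10 = 30. Including both spin states (ms = ±1/2) gives 2 × 30 = 60 states.

60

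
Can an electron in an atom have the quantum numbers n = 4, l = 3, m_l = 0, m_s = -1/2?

Yes

n = 4 is a positive integer. l = 3 satisfies 0 ≤ l ≤ n−1 = 3. m_l = 0 lies in the range −l … +l (here −3 … 3). m_s = -1/2 is one of ±1/2.
All four constraints are satisfied.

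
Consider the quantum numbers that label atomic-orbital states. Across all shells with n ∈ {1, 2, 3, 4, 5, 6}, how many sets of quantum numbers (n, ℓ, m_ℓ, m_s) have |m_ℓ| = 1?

60

For each n in the range, tally the orbitals obeying |m_ℓ| = 1:
n=2 → 2; n=3 → 4; n=4 → 6; n=5 → 8; n=6 → 10.
Orbitals: 2 + 4 + 6 + 8 + 10 = 30. Including both spin states (m_s = ±1/2) gives 2 × 30 = 60 states.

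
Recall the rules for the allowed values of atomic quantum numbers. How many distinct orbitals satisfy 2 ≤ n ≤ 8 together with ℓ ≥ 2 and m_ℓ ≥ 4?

20

Go shell by shell, enumerating (ℓ, m_ℓ) with ℓ ≥ 2 and m_ℓ ≥ 4:
n=5 → 1; n=6 → 3; n=7 → 6; n=8 → 10.
Total orbitals: 1 + 3 + 6 + 10 = 20.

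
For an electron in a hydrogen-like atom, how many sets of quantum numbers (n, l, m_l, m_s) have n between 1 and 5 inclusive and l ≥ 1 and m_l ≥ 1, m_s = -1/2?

Go shell by shell, enumerating (l, m_l) with l ≥ 1 and m_l ≥ 1:
n=2 → 1; n=3 → 3; n=4 → 6; n=5 → 10.
Orbitals: 1 + 3 + 6 + 10 = 20. With m_s fixed to -1/2 there is one state per orbital, so 20 states.

20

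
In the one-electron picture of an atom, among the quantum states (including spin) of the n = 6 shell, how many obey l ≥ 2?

With n = 6 the allowed l are 0, 1, …, 5.
Per l-value: l=2 → 5; l=3 → 7; l=4 → 9; l=5 → 11.
Orbitals: 5 + 7 + 9 + 11 = 32. Each orbital carries two spin states, so 32 × 2 = 64 states.

64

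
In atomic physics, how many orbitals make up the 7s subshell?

1

A subshell has 2l+1 orbitals; with l = 0, that's 1.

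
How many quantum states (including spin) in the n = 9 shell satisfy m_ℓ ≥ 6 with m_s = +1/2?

Go through ℓ = 0, …, 8 (the values permitted for n = 9).
Contributions: ℓ=6 → 1; ℓ=7 → 2; ℓ=8 → 3.
Orbitals: 1 + 2 + 3 = 6. With m_s fixed to a single value there is one state per orbital, giving 6 states.

6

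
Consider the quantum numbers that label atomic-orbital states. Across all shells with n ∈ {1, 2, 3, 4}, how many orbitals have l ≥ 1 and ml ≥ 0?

16

For each n in the range, tally the orbitals obeying l ≥ 1 and ml ≥ 0:
n=2 → 2; n=3 → 5; n=4 → 9.
Total orbitals: 2 + 5 + 9 = 16.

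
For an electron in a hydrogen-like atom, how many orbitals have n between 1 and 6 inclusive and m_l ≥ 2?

Per-shell orbital counts meeting the constraint:
n=3 → 1; n=4 → 3; n=5 → 6; n=6 → 10.
Total orbitals: 1 + 3 + 6 + 10 = 20.

20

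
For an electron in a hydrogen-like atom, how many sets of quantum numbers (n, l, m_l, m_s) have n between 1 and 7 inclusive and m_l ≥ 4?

20

For each n in the range, tally the orbitals obeying m_l ≥ 4:
n=5 → 1; n=6 → 3; n=7 → 6.
Orbitals: 1 + 3 + 6 = 10. Including both spin states (m_s = ±1/2) gives 2 × 10 = 20 states.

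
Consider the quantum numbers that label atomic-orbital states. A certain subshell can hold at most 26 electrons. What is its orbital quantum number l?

2(2l+1) = 26 ⇒ 2l+1 = 13 ⇒ l = 6.

l = 6 (i)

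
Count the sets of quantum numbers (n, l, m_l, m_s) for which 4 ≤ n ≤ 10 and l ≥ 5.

Go shell by shell, enumerating (l, m_l) with l ≥ 5:
n=6 → 11; n=7 → 24; n=8 → 39; n=9 → 56; n=10 → 75.
Orbitals: 11 + 24 + 39 + 56 + 75 = 205. Including both spin states (m_s = ±1/2) gives 2 × 205 = 410 states.

410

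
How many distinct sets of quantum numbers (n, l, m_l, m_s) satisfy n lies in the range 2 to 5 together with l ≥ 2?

76

Count contributing orbitals for each principal shell:
n=3 → 5; n=4 → 12; n=5 → 21.
Orbitals: 5 + 12 + 21 = 38. Including both spin states (m_s = ±1/2) gives 2 × 38 = 76 states.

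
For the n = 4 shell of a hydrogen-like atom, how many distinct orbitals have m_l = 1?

For n = 4, l ranges over 0 … 3.
Per l-value: l=1 → 1; l=2 → 1; l=3 → 1.
Total orbitals: 1 + 1 + 1 = 3.

3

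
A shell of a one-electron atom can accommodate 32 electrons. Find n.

n = 4

2n² = 32 ⇒ n² = 16 ⇒ n = 4.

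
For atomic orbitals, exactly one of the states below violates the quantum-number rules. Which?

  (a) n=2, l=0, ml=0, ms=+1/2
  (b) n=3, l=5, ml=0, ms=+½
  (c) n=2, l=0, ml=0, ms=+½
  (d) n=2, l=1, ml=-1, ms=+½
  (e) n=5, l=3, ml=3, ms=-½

(b)

(b) has l = 5 ≥ n = 3, violating 0 ≤ l ≤ n−1.
The remaining sets (a), (c), (d), (e) satisfy all four rules.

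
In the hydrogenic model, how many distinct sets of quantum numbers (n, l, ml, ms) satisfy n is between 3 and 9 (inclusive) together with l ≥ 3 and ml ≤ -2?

For each n in the range, tally the orbitals obeying l ≥ 3 and ml ≤ -2:
n=4 → 2; n=5 → 5; n=6 → 9; n=7 → 14; n=8 → 20; n=9 → 27.
Orbitals: 2 + 5 + 9 + 14 + 20 + 27 = 77. Including both spin states (ms = ±1/2) gives 2 × 77 = 154 states.

154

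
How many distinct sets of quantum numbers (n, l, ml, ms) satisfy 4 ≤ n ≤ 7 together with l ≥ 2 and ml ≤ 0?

Go shell by shell, enumerating (l, ml) with l ≥ 2 and ml ≤ 0:
n=4 → 7; n=5 → 12; n=6 → 18; n=7 → 25.
Orbitals: 7 + 12 + 18 + 25 = 62. Including both spin states (ms = ±1/2) gives 2 × 62 = 124 states.

124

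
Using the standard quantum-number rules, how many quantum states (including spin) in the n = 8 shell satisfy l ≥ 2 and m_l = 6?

The n = 8 shell has l = 0 through 7; check each.
Per l-value: l=6 → 1; l=7 → 1.
Orbitals: 1 + 1 = 2. Each orbital carries two spin states, so 2 × 2 = 4 states.

4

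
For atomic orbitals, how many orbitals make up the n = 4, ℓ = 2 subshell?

5

A subshell has 2ℓ+1 orbitals; with ℓ = 2, that's 5.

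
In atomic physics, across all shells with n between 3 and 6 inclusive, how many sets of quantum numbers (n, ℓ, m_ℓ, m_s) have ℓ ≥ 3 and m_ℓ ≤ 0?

Per-shell orbital counts meeting the constraint:
n=4 → 4; n=5 → 9; n=6 → 15.
Orbitals: 4 + 9 + 15 = 28. Including both spin states (m_s = ±1/2) gives 2 × 28 = 56 states.

56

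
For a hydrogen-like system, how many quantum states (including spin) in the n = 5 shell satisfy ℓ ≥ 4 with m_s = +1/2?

The n = 5 shell has ℓ = 0 through 4; check each.
The (ℓ, m_ℓ) pairs meeting ℓ ≥ 4 give: ℓ=4 → 9.
Orbitals: 9. With m_s fixed to a single value there is one state per orbital, giving 9 states.

9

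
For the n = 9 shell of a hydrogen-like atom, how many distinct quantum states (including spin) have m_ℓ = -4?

10

For n = 9, ℓ ranges over 0 … 8.
Contributions: ℓ=4 → 1; ℓ=5 → 1; ℓ=6 → 1; ℓ=7 → 1; ℓ=8 → 1.
Orbitals: 1 + 1 + 1 + 1 + 1 = 5. Each orbital carries two spin states, so 5 × 2 = 10 states.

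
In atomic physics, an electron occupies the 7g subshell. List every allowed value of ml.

-4, -3, -2, -1, 0, 1, 2, 3, 4

The 7g subshell has l = 4, and ml takes every integer from −l to +l. With l = 4 that gives the 9 values -4, -3, -2, -1, 0, 1, 2, 3, 4.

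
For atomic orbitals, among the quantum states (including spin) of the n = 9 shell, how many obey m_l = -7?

4

Contributions: l=7 → 1; l=8 → 1.
Orbitals: 1 + 1 = 2. Each orbital carries two spin states, so 2 × 2 = 4 states.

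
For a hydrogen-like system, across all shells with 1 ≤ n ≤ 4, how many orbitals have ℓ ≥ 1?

26

Per-shell orbital counts meeting the constraint:
n=2 → 3; n=3 → 8; n=4 → 15.
Total orbitals: 3 + 8 + 15 = 26.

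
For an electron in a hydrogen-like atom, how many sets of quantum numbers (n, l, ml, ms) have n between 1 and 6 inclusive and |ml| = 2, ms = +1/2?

For each n in the range, tally the orbitals obeying |ml| = 2:
n=3 → 2; n=4 → 4; n=5 → 6; n=6 → 8.
Orbitals: 2 + 4 + 6 + 8 = 20. With ms fixed to +1/2 there is one state per orbital, so 20 states.

20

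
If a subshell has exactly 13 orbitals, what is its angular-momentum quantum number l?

2l+1 = 13 gives l = 6.

l = 6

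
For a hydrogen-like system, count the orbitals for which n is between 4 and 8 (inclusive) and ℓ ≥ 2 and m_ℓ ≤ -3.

35

Count contributing orbitals for each principal shell:
n=4 → 1; n=5 → 3; n=6 → 6; n=7 → 10; n=8 → 15.
Total orbitals: 1 + 3 + 6 + 10 + 15 = 35.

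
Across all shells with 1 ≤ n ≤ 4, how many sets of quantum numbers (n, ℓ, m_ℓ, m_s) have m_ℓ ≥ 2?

8

Treat each shell separately and count matching orbitals:
n=3 → 1; n=4 → 3.
Orbitals: 1 + 3 = 4. Including both spin states (m_s = ±1/2) gives 2 × 4 = 8 states.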